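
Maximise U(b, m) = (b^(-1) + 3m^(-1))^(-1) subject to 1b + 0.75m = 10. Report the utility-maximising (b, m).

b* = 4, m* = 8

For CES with ρ = -1, MRS = (1/3)·(m/b)^2.
Tangency: set MRS = p_b/p_m = 1/0.75 = 4/3.
So (m/b)^2 = 4; taking the square root, m/b = 2, i.e. m = 2·b.
Substitute into the budget 1·b + 0.75·m = 10: 2.5·b = 10, so b* = 4 and m* = 2·4 = 8.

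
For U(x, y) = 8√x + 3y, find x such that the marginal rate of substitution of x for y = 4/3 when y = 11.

MU_x = 8/(2√x), MU_y = 3.
MRS = 8/(2√x) ÷ 3.
MRS depends only on x: (4/3)/√x = 4/3 ⇒ √x = (4/3)/(4/3) = 1 ⇒ x = 1.

x = 1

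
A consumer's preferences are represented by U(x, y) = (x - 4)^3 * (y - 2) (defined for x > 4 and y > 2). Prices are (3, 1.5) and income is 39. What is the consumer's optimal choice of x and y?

x* = 10, y* = 6

MU_x = 3·(x−4)^2·(y−2), MU_y = (x−4)^3.
MRS = (3/1)·(y−2)/(x−4).
Tangency: set MRS = p_x/p_y = 3/1.5 = 2.
So (3/1)·(y − 2)/(x − 4) = 2, i.e. (y − 2) = (2/3)·(x − 4).
Rewrite the budget in excess-of-subsistence terms: 3·(x − 4) + 1.5·(y − 2) = 39 − 3·4 − 1.5·2 = 24.
Substituting, 4·(x − 4) = 24, so x − 4 = 6 and x* = 10.
Then y − 2 = (2/3)·6 = 4, so y* = 6.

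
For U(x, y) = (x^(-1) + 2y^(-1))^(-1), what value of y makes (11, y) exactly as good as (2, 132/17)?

y = 3

U depends on (x, y) only through S = x^(-1) + 2y^(-1), so equal utility means equal S. At (2, 132/17): S = 25/33.
With x = 11: 11^(-1) = 1/11, so 2y^(-1) = 25/33 − 1/11 = 2/3, i.e. y^(-1) = 1/3.
Hence y = 1/(1/3) = 3.
Check: U(11, 3) = 1.32.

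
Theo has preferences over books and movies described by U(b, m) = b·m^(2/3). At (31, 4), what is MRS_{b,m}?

MRS = 6/31

MU_b = m^(2/3) and MU_m = 2/3·b·m^(-1/3).
MRS = MU_b/MU_m = (1.5)·m/b.
At (31, 4): MRS = 6/31.
That is, one extra unit of b is worth 6/31 units of m at the margin.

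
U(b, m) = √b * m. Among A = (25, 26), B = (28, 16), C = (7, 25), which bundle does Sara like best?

Bundle A

Evaluate utility at each bundle:
U(A) = 130.000.
U(B) = 84.664.
U(C) = 66.144.
Highest utility is A, so A ≻ B ≻ C.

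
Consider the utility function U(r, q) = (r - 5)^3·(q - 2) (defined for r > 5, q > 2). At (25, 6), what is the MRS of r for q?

MU_r = 3·(r−5)^2·(q−2), MU_q = (r−5)^3.
MRS = (3/1)·(q−2)/(r−5).
At (25, 6): MRS = 0.6.
The indifference curve has slope −0.6 at this bundle.

MRS = 0.6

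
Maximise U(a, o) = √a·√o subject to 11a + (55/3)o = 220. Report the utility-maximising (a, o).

MU_a = 0.5·a^(-0.5)·√o and MU_o = 0.5·√a·o^(-0.5).
MRS = MU_a/MU_o = o/a.
Tangency: set MRS = p_a/p_o = 11/(55/3) = 0.6.
So o/a = 0.6, i.e. o = 0.6·a.
Substitute into the budget 11·a + (55/3)·o = 220: 22·a = 220, so a* = 10.
Then o* = 0.6·10 = 6.

a* = 10, o* = 6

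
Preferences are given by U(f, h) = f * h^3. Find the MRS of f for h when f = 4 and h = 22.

MU_f = h^3 and MU_h = 3·f·h^2.
MRS = MU_f/MU_h = (1/3)·h/f.
At (4, 22): MRS = 11/6.
That is, one extra unit of f is worth 11/6 units of h at the margin.

MRS = 11/6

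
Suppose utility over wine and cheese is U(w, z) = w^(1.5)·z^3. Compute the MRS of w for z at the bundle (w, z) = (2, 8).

MU_w = 1.5·√w·z^3 and MU_z = 3·w^(1.5)·z^2.
MRS = MU_w/MU_z = (0.5)·z/w.
At (2, 8): MRS = 2.
So at (2, 8) the consumer would give up 2 units of z for one more unit of w.

MRS = 2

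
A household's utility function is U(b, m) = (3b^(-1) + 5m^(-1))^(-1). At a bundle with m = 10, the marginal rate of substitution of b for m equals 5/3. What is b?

For CES with ρ = -1, MRS = (3/5)·(m/b)^2.
Setting (3/5)·(10/b)^2 = 5/3 gives (10/b)^2 = 25/9, so 10/b = 5/3 and b = 6.

b = 6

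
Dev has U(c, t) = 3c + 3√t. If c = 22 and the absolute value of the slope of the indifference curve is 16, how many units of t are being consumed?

MU_c = 3, MU_t = 3/(2√t).
MRS = 3 ÷ (3/(2√t)).
MRS depends only on t: 2·√t = 16 ⇒ √t = 16/2 = 8 ⇒ t = 64.

t = 64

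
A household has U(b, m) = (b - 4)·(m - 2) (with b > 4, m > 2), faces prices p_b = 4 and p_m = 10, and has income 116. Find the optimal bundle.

MU_b = (m−2), MU_m = (b−4).
MRS = (m−2)/(b−4).
Tangency: set MRS = p_b/p_m = 4/10 = 0.4.
So (m − 2)/(b − 4) = 0.4, i.e. (m − 2) = 0.4·(b − 4).
Rewrite the budget in excess-of-subsistence terms: 4·(b − 4) + 10·(m − 2) = 116 − 4·4 − 10·2 = 80.
Substituting, 8·(b − 4) = 80, so b − 4 = 10 and b* = 14.
Then m − 2 = 0.4·10 = 4, so m* = 6.

b* = 14, m* = 6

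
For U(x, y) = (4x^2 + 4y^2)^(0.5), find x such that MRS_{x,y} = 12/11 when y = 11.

For CES with ρ = 2, MRS = (y/x)^(-1).
Setting (11/x)^(-1) = 12/11 gives 11/x = 11/12 and x = 12.

x = 12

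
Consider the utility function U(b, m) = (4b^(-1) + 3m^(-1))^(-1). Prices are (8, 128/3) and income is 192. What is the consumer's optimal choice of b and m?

b* = 8, m* = 3

For CES with ρ = -1, MRS = (4/3)·(m/b)^2.
Tangency: set MRS = p_b/p_m = 8/(128/3) = 3/16.
So (m/b)^2 = 9/64; taking the square root, m/b = 0.375, i.e. m = 0.375·b.
Substitute into the budget 8·b + (128/3)·m = 192: 24·b = 192, so b* = 8 and m* = 0.375·8 = 3.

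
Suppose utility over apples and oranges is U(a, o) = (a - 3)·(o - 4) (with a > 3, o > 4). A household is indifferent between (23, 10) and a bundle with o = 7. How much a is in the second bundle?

a = 43

U(23, 10) = 120.
Set U(a, 7) = 120 and solve.
With o = 7: (7 − 4) = 3, so (a − 3) = 120/3 = 40.
So a = 3 + 40 = 43.
Check: U(43, 7) = 120.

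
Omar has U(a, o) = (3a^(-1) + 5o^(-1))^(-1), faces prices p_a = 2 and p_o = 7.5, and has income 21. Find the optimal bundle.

a* = 3, o* = 2

For CES with ρ = -1, MRS = (3/5)·(o/a)^2.
Tangency: set MRS = p_a/p_o = 2/7.5 = 4/15.
So (o/a)^2 = 4/9; taking the square root, o/a = 2/3, i.e. o = (2/3)·a.
Substitute into the budget 2·a + 7.5·o = 21: 7·a = 21, so a* = 3 and o* = (2/3)·3 = 2.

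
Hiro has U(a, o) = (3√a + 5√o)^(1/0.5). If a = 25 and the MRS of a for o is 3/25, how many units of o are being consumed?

For CES with ρ = 0.5, MRS = (3/5)·√(o/a).
Setting (3/5)·√(o/25) = 3/25 gives √(o/25) = 0.2, so o/25 = 1/25 and o = 1.

o = 1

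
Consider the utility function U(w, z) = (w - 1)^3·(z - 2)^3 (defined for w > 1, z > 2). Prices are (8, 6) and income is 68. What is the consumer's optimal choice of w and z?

MU_w = 3·(w−1)^2·(z−2)^3, MU_z = 3·(w−1)^3·(z−2)^2.
MRS = (z−2)/(w−1).
Tangency: set MRS = p_w/p_z = 8/6 = 4/3.
So (z − 2)/(w − 1) = 4/3, i.e. (z − 2) = (4/3)·(w − 1).
Rewrite the budget in excess-of-subsistence terms: 8·(w − 1) + 6·(z − 2) = 68 − 8·1 − 6·2 = 48.
Substituting, 16·(w − 1) = 48, so w − 1 = 3 and w* = 4.
Then z − 2 = (4/3)·3 = 4, so z* = 6.

w* = 4, z* = 6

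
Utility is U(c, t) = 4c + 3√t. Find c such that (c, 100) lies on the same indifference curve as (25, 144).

c = 26.5

U(25, 144) = 136.
Set U(c, 100) = 136 and solve.
With t = 100: √100 = 10, so 4c = 136 − 3·10 = 106 and c = 26.5.
Check: U(26.5, 100) = 136.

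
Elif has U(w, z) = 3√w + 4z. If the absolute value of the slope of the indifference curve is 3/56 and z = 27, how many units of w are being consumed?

w = 49

MU_w = 3/(2√w), MU_z = 4.
MRS = 3/(2√w) ÷ 4.
MRS depends only on w: 0.375/√w = 3/56 ⇒ √w = 0.375/(3/56) = 7 ⇒ w = 49.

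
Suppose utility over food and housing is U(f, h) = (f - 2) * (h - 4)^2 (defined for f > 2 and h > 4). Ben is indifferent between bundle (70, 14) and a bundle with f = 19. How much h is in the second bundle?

h = 24

U(70, 14) = 6800.
Set U(19, h) = 6800 and solve.
With f = 19: (19 − 2) = 17, so (h − 4)^2 = 6800/17 = 400.
Taking the square root (with h > 4): h − 4 = 20, so h = 24.
Check: U(19, 24) = 6800.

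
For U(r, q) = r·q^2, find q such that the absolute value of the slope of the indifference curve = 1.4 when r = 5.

q = 14

MU_r = q^2 and MU_q = 2·r·q.
MRS = MU_r/MU_q = (1/2)·q/r.
Substitute r = 5: MRS = q/10. Setting q/10 = 1.4 gives q = 1.4·10 = 14.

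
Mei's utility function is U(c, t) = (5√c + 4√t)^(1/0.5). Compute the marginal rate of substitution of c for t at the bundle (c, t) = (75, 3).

For CES with ρ = 0.5, MRS = (5/4)·√(t/c).
At (75, 3): MRS = 0.25.
That is, one extra unit of c is worth 0.25 units of t at the margin.

MRS = 0.25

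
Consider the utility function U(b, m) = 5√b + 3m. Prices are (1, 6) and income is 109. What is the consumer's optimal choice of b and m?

MU_b = 5/(2√b), MU_m = 3.
MRS = 5/(2√b) ÷ 3.
Tangency: set MRS = p_b/p_m = 1/6.
MRS depends only on b: (5/6)/√b = 1/6 ⇒ √b = (5/6)/(1/6) = 5 ⇒ b* = 25.
From the budget, 6·m = 109 − 1·25 = 84, so m* = 14.

b* = 25, m* = 14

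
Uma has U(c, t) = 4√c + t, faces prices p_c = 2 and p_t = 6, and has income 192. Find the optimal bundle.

MU_c = 4/(2√c), MU_t = 1.
MRS = 4/(2√c) ÷ 1.
Tangency: set MRS = p_c/p_t = 2/6 = 1/3.
MRS depends only on c: 2/√c = 1/3 ⇒ √c = 2/(1/3) = 6 ⇒ c* = 36.
From the budget, 6·t = 192 − 2·36 = 120, so t* = 20.

c* = 36, t* = 20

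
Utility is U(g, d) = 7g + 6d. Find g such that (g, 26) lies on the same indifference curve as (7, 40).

g = 19

U(7, 40) = 289.
Set U(g, 26) = 289 and solve.
7g + 6·26 = 289 ⇒ 7g = 133 ⇒ g = 19.
Check: U(19, 26) = 289.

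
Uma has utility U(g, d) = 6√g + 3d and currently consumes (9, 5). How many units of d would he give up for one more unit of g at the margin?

MU_g = 6/(2√g), MU_d = 3.
MRS = 6/(2√g) ÷ 3.
At (9, 5): MRS = 1/3.
The indifference curve has slope −1/3 at this bundle.

MRS = 1/3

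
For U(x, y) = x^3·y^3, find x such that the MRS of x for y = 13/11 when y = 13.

MU_x = 3·x^2·y^3 and MU_y = 3·x^3·y^2.
MRS = MU_x/MU_y = y/x.
Substitute y = 13: MRS = 13/x. Setting 13/x = 13/11 gives x = 13/(13/11) = 11.

x = 11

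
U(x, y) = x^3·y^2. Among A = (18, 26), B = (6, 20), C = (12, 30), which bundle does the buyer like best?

Evaluate utility at each bundle:
U(A) = 3942432.
U(B) = 86400.
U(C) = 1555200.
Highest utility is A, so A ≻ C ≻ B.

Bundle A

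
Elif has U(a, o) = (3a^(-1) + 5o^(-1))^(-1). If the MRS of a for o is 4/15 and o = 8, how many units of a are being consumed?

a = 12

For CES with ρ = -1, MRS = (3/5)·(o/a)^2.
Setting (3/5)·(8/a)^2 = 4/15 gives (8/a)^2 = 4/9, so 8/a = 2/3 and a = 12.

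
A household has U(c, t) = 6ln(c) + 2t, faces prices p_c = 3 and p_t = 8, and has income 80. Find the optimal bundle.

c* = 8, t* = 7

MU_c = 6/c, MU_t = 2.
MRS = 6/c ÷ 2.
Tangency: set MRS = p_c/p_t = 3/8 = 0.375.
MRS depends only on c: 3/c = 0.375 ⇒ c* = 3/0.375 = 8.
From the budget, 8·t = 80 − 3·8 = 56, so t* = 7.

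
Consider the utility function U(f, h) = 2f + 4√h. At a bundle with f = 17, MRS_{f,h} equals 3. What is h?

h = 9

MU_f = 2, MU_h = 4/(2√h).
MRS = 2 ÷ (4/(2√h)).
MRS depends only on h: √h = 3 ⇒ √h = 3 ⇒ h = 9.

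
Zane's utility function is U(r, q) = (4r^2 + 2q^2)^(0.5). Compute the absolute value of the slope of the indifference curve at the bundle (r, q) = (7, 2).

For CES with ρ = 2, MRS = (4/2)·(q/r)^(-1).
At (7, 2): MRS = 7.
The indifference curve has slope −7 at this bundle.

MRS = 7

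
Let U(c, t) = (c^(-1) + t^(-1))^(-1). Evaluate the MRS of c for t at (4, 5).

For CES with ρ = -1, MRS = (t/c)^2.
At (4, 5): MRS = 25/16.
That is, one extra unit of c is worth 25/16 units of t at the margin.

MRS = 25/16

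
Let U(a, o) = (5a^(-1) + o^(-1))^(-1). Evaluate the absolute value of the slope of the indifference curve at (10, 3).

For CES with ρ = -1, MRS = (5/1)·(o/a)^2.
At (10, 3): MRS = 0.45.
That is, one extra unit of a is worth 0.45 units of o at the margin.

MRS = 0.45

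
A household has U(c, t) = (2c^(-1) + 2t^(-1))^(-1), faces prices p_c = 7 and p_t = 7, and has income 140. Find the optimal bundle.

c* = 10, t* = 10

For CES with ρ = -1, MRS = (t/c)^2.
Tangency: set MRS = p_c/p_t = 7/7 = 1.
So (t/c)^2 = 1; taking the square root, t/c = 1, i.e. t = c.
Substitute into the budget 7·c + 7·t = 140: 14·c = 140, so c* = 10 and t* = 10.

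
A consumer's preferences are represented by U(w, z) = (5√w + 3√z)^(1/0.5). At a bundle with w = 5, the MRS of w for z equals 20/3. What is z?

For CES with ρ = 0.5, MRS = (5/3)·√(z/w).
Setting (5/3)·√(z/5) = 20/3 gives √(z/5) = 4, so z/5 = 16 and z = 80.

z = 80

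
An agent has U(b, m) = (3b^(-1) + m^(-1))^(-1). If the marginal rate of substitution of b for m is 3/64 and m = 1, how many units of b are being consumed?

For CES with ρ = -1, MRS = (3/1)·(m/b)^2.
Setting (3/1)·(1/b)^2 = 3/64 gives (1/b)^2 = 1/64, so 1/b = 0.125 and b = 8.

b = 8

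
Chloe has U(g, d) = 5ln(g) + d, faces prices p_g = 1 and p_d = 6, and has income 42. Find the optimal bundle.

MU_g = 5/g, MU_d = 1.
MRS = 5/g ÷ 1.
Tangency: set MRS = p_g/p_d = 1/6.
MRS depends only on g: 5/g = 1/6 ⇒ g* = 5/(1/6) = 30.
From the budget, 6·d = 42 − 1·30 = 12, so d* = 2.

g* = 30, d* = 2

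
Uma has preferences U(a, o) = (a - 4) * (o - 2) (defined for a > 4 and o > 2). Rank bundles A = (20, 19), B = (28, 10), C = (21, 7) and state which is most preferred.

Bundle A

Evaluate utility at each bundle:
U(A) = 272.
U(B) = 192.
U(C) = 85.
Highest utility is A, so A ≻ B ≻ C.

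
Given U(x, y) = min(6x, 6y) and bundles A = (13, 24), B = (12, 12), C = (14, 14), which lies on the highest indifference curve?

Bundle C

Evaluate utility at each bundle:
U(A) = 78.
U(B) = 72.
U(C) = 84.
Highest utility is C, so C ≻ A ≻ B.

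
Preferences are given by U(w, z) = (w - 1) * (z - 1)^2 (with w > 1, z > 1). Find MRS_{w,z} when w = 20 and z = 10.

MU_w = (z−1)^2, MU_z = 2·(w−1)·(z−1).
MRS = (1/2)·(z−1)/(w−1).
At (20, 10): MRS = 9/38.
That is, one extra unit of w is worth 9/38 units of z at the margin.

MRS = 9/38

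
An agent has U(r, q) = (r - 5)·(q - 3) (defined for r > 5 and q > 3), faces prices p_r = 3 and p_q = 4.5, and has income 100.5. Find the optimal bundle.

r* = 17, q* = 11

MU_r = (q−3), MU_q = (r−5).
MRS = (q−3)/(r−5).
Tangency: set MRS = p_r/p_q = 3/4.5 = 2/3.
So (q − 3)/(r − 5) = 2/3, i.e. (q − 3) = (2/3)·(r − 5).
Rewrite the budget in excess-of-subsistence terms: 3·(r − 5) + 4.5·(q − 3) = 100.5 − 3·5 − 4.5·3 = 72.
Substituting, 6·(r − 5) = 72, so r − 5 = 12 and r* = 17.
Then q − 3 = (2/3)·12 = 8, so q* = 11.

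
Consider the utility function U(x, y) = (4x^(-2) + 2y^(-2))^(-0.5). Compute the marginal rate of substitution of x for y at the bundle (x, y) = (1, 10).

MRS = 2000

For CES with ρ = -2, MRS = (4/2)·(y/x)^3.
At (1, 10): MRS = 2000.
The indifference curve has slope −2000 at this bundle.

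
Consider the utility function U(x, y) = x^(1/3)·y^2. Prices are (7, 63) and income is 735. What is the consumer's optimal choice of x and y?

x* = 15, y* = 10

MU_x = 1/3·x^(-2/3)·y^2 and MU_y = 2·x^(1/3)·y.
MRS = MU_x/MU_y = (1/6)·y/x.
Tangency: set MRS = p_x/p_y = 7/63 = 1/9.
So (1/6)·y/x = 1/9, i.e. y = (2/3)·x.
Substitute into the budget 7·x + 63·y = 735: 49·x = 735, so x* = 15.
Then y* = (2/3)·15 = 10.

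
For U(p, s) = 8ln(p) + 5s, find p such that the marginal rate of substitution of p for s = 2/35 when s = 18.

p = 28

MU_p = 8/p, MU_s = 5.
MRS = 8/p ÷ 5.
MRS depends only on p: 1.6/p = 2/35 ⇒ p = 1.6/(2/35) = 28.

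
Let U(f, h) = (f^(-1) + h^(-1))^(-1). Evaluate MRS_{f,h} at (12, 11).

For CES with ρ = -1, MRS = (h/f)^2.
At (12, 11): MRS = 121/144.
That is, one extra unit of f is worth 121/144 units of h at the margin.

MRS = 121/144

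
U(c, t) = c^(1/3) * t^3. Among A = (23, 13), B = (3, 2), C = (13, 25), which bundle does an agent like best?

Evaluate utility at each bundle:
U(A) = 6247.976.
U(B) = 11.538.
U(C) = 36739.604.
Highest utility is C, so C ≻ A ≻ B.

Bundle C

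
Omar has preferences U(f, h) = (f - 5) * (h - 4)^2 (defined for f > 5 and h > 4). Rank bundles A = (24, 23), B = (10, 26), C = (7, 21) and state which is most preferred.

Bundle A

Evaluate utility at each bundle:
U(A) = 6859.
U(B) = 2420.
U(C) = 578.
Highest utility is A, so A ≻ B ≻ C.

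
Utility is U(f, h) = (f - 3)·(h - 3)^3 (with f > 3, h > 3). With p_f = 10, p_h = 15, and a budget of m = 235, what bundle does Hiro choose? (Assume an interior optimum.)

f* = 7, h* = 11

MU_f = (h−3)^3, MU_h = 3·(f−3)·(h−3)^2.
MRS = (1/3)·(h−3)/(f−3).
Tangency: set MRS = p_f/p_h = 10/15 = 2/3.
So (1/3)·(h − 3)/(f − 3) = 2/3, i.e. (h − 3) = 2·(f − 3).
Rewrite the budget in excess-of-subsistence terms: 10·(f − 3) + 15·(h − 3) = 235 − 10·3 − 15·3 = 160.
Substituting, 40·(f − 3) = 160, so f − 3 = 4 and f* = 7.
Then h − 3 = 2·4 = 8, so h* = 11.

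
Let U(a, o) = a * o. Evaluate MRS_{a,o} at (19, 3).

MRS = 3/19

MU_a = o and MU_o = a.
MRS = MU_a/MU_o = o/a.
At (19, 3): MRS = 3/19.
The indifference curve has slope −3/19 at this bundle.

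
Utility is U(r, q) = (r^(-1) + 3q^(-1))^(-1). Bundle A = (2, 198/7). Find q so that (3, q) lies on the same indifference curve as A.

U depends on (r, q) only through S = r^(-1) + 3q^(-1), so equal utility means equal S. At (2, 198/7): S = 20/33.
With r = 3: 3^(-1) = 1/3, so 3q^(-1) = 20/33 − 1/3 = 3/11, i.e. q^(-1) = 1/11.
Hence q = 1/(1/11) = 11.
Check: U(3, 11) = 1.65.

q = 11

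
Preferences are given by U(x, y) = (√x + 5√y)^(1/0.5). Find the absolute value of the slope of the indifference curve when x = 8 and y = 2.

For CES with ρ = 0.5, MRS = (1/5)·√(y/x).
At (8, 2): MRS = 0.1.
The indifference curve has slope −0.1 at this bundle.

MRS = 0.1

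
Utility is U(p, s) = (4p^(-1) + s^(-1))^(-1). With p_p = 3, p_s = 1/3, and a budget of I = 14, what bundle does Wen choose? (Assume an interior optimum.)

p* = 4, s* = 6

For CES with ρ = -1, MRS = (4/1)·(s/p)^2.
Tangency: set MRS = p_p/p_s = 3/(1/3) = 9.
So (s/p)^2 = 2.25; taking the square root, s/p = 1.5, i.e. s = 1.5·p.
Substitute into the budget 3·p + (1/3)·s = 14: 3.5·p = 14, so p* = 4 and s* = 1.5·4 = 6.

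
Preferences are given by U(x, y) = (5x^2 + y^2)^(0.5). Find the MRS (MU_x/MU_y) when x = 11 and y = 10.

MRS = 5.5

For CES with ρ = 2, MRS = (5/1)·(y/x)^(-1).
At (11, 10): MRS = 5.5.
That is, one extra unit of x is worth 5.5 units of y at the margin.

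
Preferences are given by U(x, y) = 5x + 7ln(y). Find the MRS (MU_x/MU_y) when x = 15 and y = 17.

MU_x = 5, MU_y = 7/y.
MRS = 5 ÷ (7/y).
At (15, 17): MRS = 85/7.
So at (15, 17) the consumer would give up 85/7 units of y for one more unit of x.

MRS = 85/7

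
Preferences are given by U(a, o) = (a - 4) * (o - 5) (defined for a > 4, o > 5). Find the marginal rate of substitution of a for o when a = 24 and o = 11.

MRS = 0.3

MU_a = (o−5), MU_o = (a−4).
MRS = (o−5)/(a−4).
At (24, 11): MRS = 0.3.
That is, one extra unit of a is worth 0.3 units of o at the margin.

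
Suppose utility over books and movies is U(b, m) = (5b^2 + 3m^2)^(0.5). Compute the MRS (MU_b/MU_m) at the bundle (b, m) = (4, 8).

For CES with ρ = 2, MRS = (5/3)·(m/b)^(-1).
At (4, 8): MRS = 5/6.
That is, one extra unit of b is worth 5/6 units of m at the margin.

MRS = 5/6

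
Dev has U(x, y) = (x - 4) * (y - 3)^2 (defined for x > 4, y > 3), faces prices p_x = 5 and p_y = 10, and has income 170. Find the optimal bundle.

MU_x = (y−3)^2, MU_y = 2·(x−4)·(y−3).
MRS = (1/2)·(y−3)/(x−4).
Tangency: set MRS = p_x/p_y = 5/10 = 0.5.
So (1/2)·(y − 3)/(x − 4) = 0.5, i.e. (y − 3) = (x − 4).
Rewrite the budget in excess-of-subsistence terms: 5·(x − 4) + 10·(y − 3) = 170 − 5·4 − 10·3 = 120.
Substituting, 15·(x − 4) = 120, so x − 4 = 8 and x* = 12.
Then y − 3 = 8, so y* = 11.

x* = 12, y* = 11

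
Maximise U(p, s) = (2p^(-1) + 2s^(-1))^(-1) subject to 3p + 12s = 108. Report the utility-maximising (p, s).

p* = 12, s* = 6

For CES with ρ = -1, MRS = (s/p)^2.
Tangency: set MRS = p_p/p_s = 3/12 = 0.25.
So (s/p)^2 = 0.25; taking the square root, s/p = 0.5, i.e. s = 0.5·p.
Substitute into the budget 3·p + 12·s = 108: 9·p = 108, so p* = 12 and s* = 0.5·12 = 6.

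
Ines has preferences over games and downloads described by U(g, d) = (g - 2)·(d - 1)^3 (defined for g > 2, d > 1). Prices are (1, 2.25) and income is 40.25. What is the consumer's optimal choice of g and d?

MU_g = (d−1)^3, MU_d = 3·(g−2)·(d−1)^2.
MRS = (1/3)·(d−1)/(g−2).
Tangency: set MRS = p_g/p_d = 1/2.25 = 4/9.
So (1/3)·(d − 1)/(g − 2) = 4/9, i.e. (d − 1) = (4/3)·(g − 2).
Rewrite the budget in excess-of-subsistence terms: 1·(g − 2) + 2.25·(d − 1) = 40.25 − 1·2 − 2.25·1 = 36.
Substituting, 4·(g − 2) = 36, so g − 2 = 9 and g* = 11.
Then d − 1 = (4/3)·9 = 12, so d* = 13.

g* = 11, d* = 13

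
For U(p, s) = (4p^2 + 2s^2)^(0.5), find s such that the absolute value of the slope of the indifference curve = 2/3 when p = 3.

For CES with ρ = 2, MRS = (4/2)·(s/p)^(-1).
Setting (4/2)·(s/3)^(-1) = 2/3 gives (s/3)^(-1) = 1/3, so s/3 = 3 and s = 9.

s = 9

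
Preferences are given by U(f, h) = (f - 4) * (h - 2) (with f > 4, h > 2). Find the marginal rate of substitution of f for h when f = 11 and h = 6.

MU_f = (h−2), MU_h = (f−4).
MRS = (h−2)/(f−4).
At (11, 6): MRS = 4/7.
That is, one extra unit of f is worth 4/7 units of h at the margin.

MRS = 4/7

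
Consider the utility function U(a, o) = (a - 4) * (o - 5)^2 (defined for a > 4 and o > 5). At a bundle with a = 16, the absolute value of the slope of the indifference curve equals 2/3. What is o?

MU_a = (o−5)^2, MU_o = 2·(a−4)·(o−5).
MRS = (1/2)·(o−5)/(a−4).
Substitute a = 16: MRS = (o − 5)/24. Setting this equal to 2/3 gives o − 5 = (2/3)·24 = 16, so o = 21.

o = 21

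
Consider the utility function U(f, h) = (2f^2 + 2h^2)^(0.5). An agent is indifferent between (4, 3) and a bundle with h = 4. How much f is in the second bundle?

f = 3

U depends on (f, h) only through S = 2f^2 + 2h^2, so equal utility means equal S. At (4, 3): S = 50.
With h = 4: 2·4^2 = 32, so 2f^2 = 50 − 32 = 18, i.e. f^2 = 9.
Hence f = √9 = 3.
Check: U(3, 4) = 7.0711.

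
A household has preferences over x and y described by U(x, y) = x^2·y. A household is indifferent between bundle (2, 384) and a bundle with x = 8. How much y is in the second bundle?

U(2, 384) = 1536.
Set U(8, y) = 1536 and solve.
With x = 8: 8^2 = 64, so y = 1536/64 = 24.
Check: U(8, 24) = 1536.

y = 24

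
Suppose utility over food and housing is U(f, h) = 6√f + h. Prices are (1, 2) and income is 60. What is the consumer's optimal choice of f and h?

f* = 36, h* = 12

MU_f = 6/(2√f), MU_h = 1.
MRS = 6/(2√f) ÷ 1.
Tangency: set MRS = p_f/p_h = 1/2 = 0.5.
MRS depends only on f: 3/√f = 0.5 ⇒ √f = 3/0.5 = 6 ⇒ f* = 36.
From the budget, 2·h = 60 − 1·36 = 24, so h* = 12.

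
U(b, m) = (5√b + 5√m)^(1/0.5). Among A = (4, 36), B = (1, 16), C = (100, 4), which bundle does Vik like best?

Evaluate utility at each bundle:
U(A) = 1600.000.
U(B) = 625.000.
U(C) = 3600.000.
Highest utility is C, so C ≻ A ≻ B.

Bundle C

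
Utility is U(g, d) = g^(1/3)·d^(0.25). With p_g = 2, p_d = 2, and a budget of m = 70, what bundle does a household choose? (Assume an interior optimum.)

g* = 20, d* = 15

MU_g = 1/3·g^(-2/3)·d^(0.25) and MU_d = 0.25·g^(1/3)·d^(-0.75).
MRS = MU_g/MU_d = (4/3)·d/g.
Tangency: set MRS = p_g/p_d = 2/2 = 1.
So (4/3)·d/g = 1, i.e. d = 0.75·g.
Substitute into the budget 2·g + 2·d = 70: 3.5·g = 70, so g* = 20.
Then d* = 0.75·20 = 15.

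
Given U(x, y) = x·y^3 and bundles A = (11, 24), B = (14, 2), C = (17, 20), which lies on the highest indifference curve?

Bundle A

Evaluate utility at each bundle:
U(A) = 152064.
U(B) = 112.
U(C) = 136000.
Highest utility is A, so A ≻ C ≻ B.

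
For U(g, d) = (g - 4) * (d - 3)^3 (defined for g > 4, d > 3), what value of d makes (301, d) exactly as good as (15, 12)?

d = 6

U(15, 12) = 8019.
Set U(301, d) = 8019 and solve.
With g = 301: (301 − 4) = 297, so (d − 3)^3 = 8019/297 = 27.
Taking the cube root (with d > 3): d − 3 = 3, so d = 6.
Check: U(301, 6) = 8019.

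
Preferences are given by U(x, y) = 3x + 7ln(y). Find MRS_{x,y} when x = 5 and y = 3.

MRS = 9/7

MU_x = 3, MU_y = 7/y.
MRS = 3 ÷ (7/y).
At (5, 3): MRS = 9/7.
So at (5, 3) the consumer would give up 9/7 units of y for one more unit of x.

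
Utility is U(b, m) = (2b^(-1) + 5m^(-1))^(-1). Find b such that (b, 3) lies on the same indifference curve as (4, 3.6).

U depends on (b, m) only through S = 2b^(-1) + 5m^(-1), so equal utility means equal S. At (4, 3.6): S = 17/9.
With m = 3: 5·3^(-1) = 5/3, so 2b^(-1) = 17/9 − 5/3 = 2/9, i.e. b^(-1) = 1/9.
Hence b = 1/(1/9) = 9.
Check: U(9, 3) = 0.5294.

b = 9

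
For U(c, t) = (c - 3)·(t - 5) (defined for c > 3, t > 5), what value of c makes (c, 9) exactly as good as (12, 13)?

c = 21

U(12, 13) = 72.
Set U(c, 9) = 72 and solve.
With t = 9: (9 − 5) = 4, so (c − 3) = 72/4 = 18.
So c = 3 + 18 = 21.
Check: U(21, 9) = 72.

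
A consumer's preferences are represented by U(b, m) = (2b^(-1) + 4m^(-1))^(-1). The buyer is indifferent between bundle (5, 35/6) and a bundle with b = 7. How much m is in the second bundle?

U depends on (b, m) only through S = 2b^(-1) + 4m^(-1), so equal utility means equal S. At (5, 35/6): S = 38/35.
With b = 7: 2·7^(-1) = 2/7, so 4m^(-1) = 38/35 − 2/7 = 0.8, i.e. m^(-1) = 0.2.
Hence m = 1/0.2 = 5.
Check: U(7, 5) = 0.9211.

m = 5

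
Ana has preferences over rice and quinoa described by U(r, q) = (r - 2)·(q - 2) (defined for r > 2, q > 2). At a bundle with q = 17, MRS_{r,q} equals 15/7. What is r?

MU_r = (q−2), MU_q = (r−2).
MRS = (q−2)/(r−2).
Substitute q = 17: MRS = 15/(r − 2). Setting this equal to 15/7 gives r − 2 = 15/(15/7) = 7, so r = 9.

r = 9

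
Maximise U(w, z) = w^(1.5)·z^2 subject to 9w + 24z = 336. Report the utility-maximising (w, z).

MU_w = 1.5·√w·z^2 and MU_z = 2·w^(1.5)·z.
MRS = MU_w/MU_z = (0.75)·z/w.
Tangency: set MRS = p_w/p_z = 9/24 = 0.375.
So (0.75)·z/w = 0.375, i.e. z = 0.5·w.
Substitute into the budget 9·w + 24·z = 336: 21·w = 336, so w* = 16.
Then z* = 0.5·16 = 8.

w* = 16, z* = 8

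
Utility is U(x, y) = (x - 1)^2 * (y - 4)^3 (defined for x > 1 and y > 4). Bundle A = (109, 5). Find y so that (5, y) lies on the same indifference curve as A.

y = 13

U(109, 5) = 11664.
Set U(5, y) = 11664 and solve.
With x = 5: (5 − 1)^2 = 16, so (y − 4)^3 = 11664/16 = 729.
Taking the cube root (with y > 4): y − 4 = 9, so y = 13.
Check: U(5, 13) = 11664.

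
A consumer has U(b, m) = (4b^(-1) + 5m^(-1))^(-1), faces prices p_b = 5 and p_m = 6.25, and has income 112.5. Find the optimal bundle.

For CES with ρ = -1, MRS = (4/5)·(m/b)^2.
Tangency: set MRS = p_b/p_m = 5/6.25 = 0.8.
So (m/b)^2 = 1; taking the square root, m/b = 1, i.e. m = b.
Substitute into the budget 5·b + 6.25·m = 112.5: 11.25·b = 112.5, so b* = 10 and m* = 10.

b* = 10, m* = 10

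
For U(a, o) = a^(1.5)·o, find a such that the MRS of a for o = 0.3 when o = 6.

MU_a = 1.5·√a·o and MU_o = a^(1.5).
MRS = MU_a/MU_o = (1.5)·o/a.
Substitute o = 6: MRS = 9/a. Setting 9/a = 0.3 gives a = 9/0.3 = 30.

a = 30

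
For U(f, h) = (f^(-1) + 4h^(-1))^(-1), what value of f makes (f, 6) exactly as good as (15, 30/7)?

U depends on (f, h) only through S = f^(-1) + 4h^(-1), so equal utility means equal S. At (15, 30/7): S = 1.
With h = 6: 4·6^(-1) = 2/3, so f^(-1) = 1 − 2/3 = 1/3.
Hence f = 1/(1/3) = 3.
Check: U(3, 6) = 1.

f = 3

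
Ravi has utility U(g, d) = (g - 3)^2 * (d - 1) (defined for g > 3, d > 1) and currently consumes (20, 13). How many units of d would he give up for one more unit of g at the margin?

MU_g = 2·(g−3)·(d−1), MU_d = (g−3)^2.
MRS = (2/1)·(d−1)/(g−3).
At (20, 13): MRS = 24/17.
That is, one extra unit of g is worth 24/17 units of d at the margin.

MRS = 24/17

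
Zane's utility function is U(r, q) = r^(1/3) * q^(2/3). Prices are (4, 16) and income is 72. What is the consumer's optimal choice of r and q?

MU_r = 1/3·r^(-2/3)·q^(2/3) and MU_q = 2/3·r^(1/3)·q^(-1/3).
MRS = MU_r/MU_q = (0.5)·q/r.
Tangency: set MRS = p_r/p_q = 4/16 = 0.25.
So (0.5)·q/r = 0.25, i.e. q = 0.5·r.
Substitute into the budget 4·r + 16·q = 72: 12·r = 72, so r* = 6.
Then q* = 0.5·6 = 3.

r* = 6, q* = 3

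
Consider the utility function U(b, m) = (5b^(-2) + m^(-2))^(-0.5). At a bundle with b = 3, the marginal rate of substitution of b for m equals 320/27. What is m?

m = 4

For CES with ρ = -2, MRS = (5/1)·(m/b)^3.
Setting (5/1)·(m/3)^3 = 320/27 gives (m/3)^3 = 64/27, so m/3 = 4/3 and m = 4.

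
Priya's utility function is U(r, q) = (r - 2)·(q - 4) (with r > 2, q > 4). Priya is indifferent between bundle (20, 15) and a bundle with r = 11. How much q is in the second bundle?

q = 26

U(20, 15) = 198.
Set U(11, q) = 198 and solve.
With r = 11: (11 − 2) = 9, so (q − 4) = 198/9 = 22.
So q = 4 + 22 = 26.
Check: U(11, 26) = 198.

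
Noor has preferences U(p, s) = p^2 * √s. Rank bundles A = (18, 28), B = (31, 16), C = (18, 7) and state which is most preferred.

Bundle B

Evaluate utility at each bundle:
U(A) = 1714.447.
U(B) = 3844.000.
U(C) = 857.223.
Highest utility is B, so B ≻ A ≻ C.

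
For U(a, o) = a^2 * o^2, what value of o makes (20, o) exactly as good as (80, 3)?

U(80, 3) = 57600.
Set U(20, o) = 57600 and solve.
With a = 20: 20^2 = 400, so o^2 = 57600/400 = 144; taking the square root, o = 12.
Check: U(20, 12) = 57600.

o = 12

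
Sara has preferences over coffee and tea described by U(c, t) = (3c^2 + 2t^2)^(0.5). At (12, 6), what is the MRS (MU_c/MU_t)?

For CES with ρ = 2, MRS = (3/2)·(t/c)^(-1).
At (12, 6): MRS = 3.
So at (12, 6) the consumer would give up 3 units of t for one more unit of c.

MRS = 3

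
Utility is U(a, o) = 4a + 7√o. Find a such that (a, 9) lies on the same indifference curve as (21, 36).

a = 26.25

U(21, 36) = 126.
Set U(a, 9) = 126 and solve.
With o = 9: √9 = 3, so 4a = 126 − 7·3 = 105 and a = 26.25.
Check: U(26.25, 9) = 126.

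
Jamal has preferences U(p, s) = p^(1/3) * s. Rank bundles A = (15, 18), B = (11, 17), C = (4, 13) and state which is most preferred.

Evaluate utility at each bundle:
U(A) = 44.392.
U(B) = 37.808.
U(C) = 20.636.
Highest utility is A, so A ≻ B ≻ C.

Bundle A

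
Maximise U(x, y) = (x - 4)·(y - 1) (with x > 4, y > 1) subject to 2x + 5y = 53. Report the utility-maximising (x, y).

x* = 14, y* = 5

MU_x = (y−1), MU_y = (x−4).
MRS = (y−1)/(x−4).
Tangency: set MRS = p_x/p_y = 2/5 = 0.4.
So (y − 1)/(x − 4) = 0.4, i.e. (y − 1) = 0.4·(x − 4).
Rewrite the budget in excess-of-subsistence terms: 2·(x − 4) + 5·(y − 1) = 53 − 2·4 − 5·1 = 40.
Substituting, 4·(x − 4) = 40, so x − 4 = 10 and x* = 14.
Then y − 1 = 0.4·10 = 4, so y* = 5.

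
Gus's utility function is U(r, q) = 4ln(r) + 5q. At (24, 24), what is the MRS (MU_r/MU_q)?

MRS = 1/30

MU_r = 4/r, MU_q = 5.
MRS = 4/r ÷ 5.
At (24, 24): MRS = 1/30.
That is, one extra unit of r is worth 1/30 units of q at the margin.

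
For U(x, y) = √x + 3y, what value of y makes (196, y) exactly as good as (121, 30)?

y = 29

U(121, 30) = 101.
Set U(196, y) = 101 and solve.
With x = 196: √196 = 14, so 3y = 101 − 14 = 87 and y = 29.
Check: U(196, 29) = 101.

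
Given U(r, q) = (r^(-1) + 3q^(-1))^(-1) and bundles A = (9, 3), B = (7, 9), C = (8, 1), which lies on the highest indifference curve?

Evaluate utility at each bundle:
U(A) = 0.900.
U(B) = 2.100.
U(C) = 0.320.
Highest utility is B, so B ≻ A ≻ C.

Bundle B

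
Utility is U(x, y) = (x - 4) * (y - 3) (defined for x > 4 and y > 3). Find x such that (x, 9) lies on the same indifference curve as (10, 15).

x = 16

U(10, 15) = 72.
Set U(x, 9) = 72 and solve.
With y = 9: (9 − 3) = 6, so (x − 4) = 72/6 = 12.
So x = 4 + 12 = 16.
Check: U(16, 9) = 72.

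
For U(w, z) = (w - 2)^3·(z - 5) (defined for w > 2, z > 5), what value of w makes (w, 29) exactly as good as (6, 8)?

w = 4

U(6, 8) = 192.
Set U(w, 29) = 192 and solve.
With z = 29: (29 − 5) = 24, so (w − 2)^3 = 192/24 = 8.
Taking the cube root (with w > 2): w − 2 = 2, so w = 4.
Check: U(4, 29) = 192.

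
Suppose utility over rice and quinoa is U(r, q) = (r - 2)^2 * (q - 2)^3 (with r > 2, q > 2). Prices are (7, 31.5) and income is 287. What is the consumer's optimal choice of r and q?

r* = 14, q* = 6

MU_r = 2·(r−2)·(q−2)^3, MU_q = 3·(r−2)^2·(q−2)^2.
MRS = (2/3)·(q−2)/(r−2).
Tangency: set MRS = p_r/p_q = 7/31.5 = 2/9.
So (2/3)·(q − 2)/(r − 2) = 2/9, i.e. (q − 2) = (1/3)·(r − 2).
Rewrite the budget in excess-of-subsistence terms: 7·(r − 2) + 31.5·(q − 2) = 287 − 7·2 − 31.5·2 = 210.
Substituting, 17.5·(r − 2) = 210, so r − 2 = 12 and r* = 14.
Then q − 2 = (1/3)·12 = 4, so q* = 6.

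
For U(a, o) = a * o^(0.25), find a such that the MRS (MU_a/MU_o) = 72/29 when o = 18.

a = 29

MU_a = o^(0.25) and MU_o = 0.25·a·o^(-0.75).
MRS = MU_a/MU_o = (4)·o/a.
Substitute o = 18: MRS = 72/a. Setting 72/a = 72/29 gives a = 72/(72/29) = 29.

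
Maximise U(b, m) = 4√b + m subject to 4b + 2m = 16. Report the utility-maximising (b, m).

MU_b = 4/(2√b), MU_m = 1.
MRS = 4/(2√b) ÷ 1.
Tangency: set MRS = p_b/p_m = 4/2 = 2.
MRS depends only on b: 2/√b = 2 ⇒ √b = 2/2 = 1 ⇒ b* = 1.
From the budget, 2·m = 16 − 4·1 = 12, so m* = 6.

b* = 1, m* = 6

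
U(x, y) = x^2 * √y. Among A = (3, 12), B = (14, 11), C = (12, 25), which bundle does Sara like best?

Bundle C

Evaluate utility at each bundle:
U(A) = 31.177.
U(B) = 650.058.
U(C) = 720.000.
Highest utility is C, so C ≻ B ≻ A.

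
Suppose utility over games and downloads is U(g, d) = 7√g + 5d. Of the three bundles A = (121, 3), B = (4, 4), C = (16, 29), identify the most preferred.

Evaluate utility at each bundle:
U(A) = 92.000.
U(B) = 34.000.
U(C) = 173.000.
Highest utility is C, so C ≻ A ≻ B.

Bundle C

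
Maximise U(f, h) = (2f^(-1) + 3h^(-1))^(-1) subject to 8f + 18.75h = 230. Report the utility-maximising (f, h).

f* = 10, h* = 8

For CES with ρ = -1, MRS = (2/3)·(h/f)^2.
Tangency: set MRS = p_f/p_h = 8/18.75 = 32/75.
So (h/f)^2 = 16/25; taking the square root, h/f = 0.8, i.e. h = 0.8·f.
Substitute into the budget 8·f + 18.75·h = 230: 23·f = 230, so f* = 10 and h* = 0.8·10 = 8.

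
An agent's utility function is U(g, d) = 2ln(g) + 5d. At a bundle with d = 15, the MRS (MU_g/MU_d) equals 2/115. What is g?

g = 23

MU_g = 2/g, MU_d = 5.
MRS = 2/g ÷ 5.
MRS depends only on g: 0.4/g = 2/115 ⇒ g = 0.4/(2/115) = 23.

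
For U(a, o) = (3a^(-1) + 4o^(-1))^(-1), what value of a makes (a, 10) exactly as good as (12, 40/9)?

a = 4

U depends on (a, o) only through S = 3a^(-1) + 4o^(-1), so equal utility means equal S. At (12, 40/9): S = 1.15.
With o = 10: 4·10^(-1) = 0.4, so 3a^(-1) = 1.15 − 0.4 = 0.75, i.e. a^(-1) = 0.25.
Hence a = 1/0.25 = 4.
Check: U(4, 10) = 0.8696.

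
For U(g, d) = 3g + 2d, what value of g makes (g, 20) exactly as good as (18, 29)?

U(18, 29) = 112.
Set U(g, 20) = 112 and solve.
3g + 2·20 = 112 ⇒ 3g = 72 ⇒ g = 24.
Check: U(24, 20) = 112.

g = 24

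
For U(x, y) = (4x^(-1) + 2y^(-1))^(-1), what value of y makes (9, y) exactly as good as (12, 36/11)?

U depends on (x, y) only through S = 4x^(-1) + 2y^(-1), so equal utility means equal S. At (12, 36/11): S = 17/18.
With x = 9: 4·9^(-1) = 4/9, so 2y^(-1) = 17/18 − 4/9 = 0.5, i.e. y^(-1) = 0.25.
Hence y = 1/0.25 = 4.
Check: U(9, 4) = 1.0588.

y = 4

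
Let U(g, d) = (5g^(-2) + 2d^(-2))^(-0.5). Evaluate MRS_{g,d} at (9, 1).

For CES with ρ = -2, MRS = (5/2)·(d/g)^3.
At (9, 1): MRS = 5/1458.
The indifference curve has slope −5/1458 at this bundle.

MRS = 5/1458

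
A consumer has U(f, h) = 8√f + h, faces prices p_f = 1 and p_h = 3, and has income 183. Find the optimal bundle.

f* = 144, h* = 13

MU_f = 8/(2√f), MU_h = 1.
MRS = 8/(2√f) ÷ 1.
Tangency: set MRS = p_f/p_h = 1/3.
MRS depends only on f: 4/√f = 1/3 ⇒ √f = 4/(1/3) = 12 ⇒ f* = 144.
From the budget, 3·h = 183 − 1·144 = 39, so h* = 13.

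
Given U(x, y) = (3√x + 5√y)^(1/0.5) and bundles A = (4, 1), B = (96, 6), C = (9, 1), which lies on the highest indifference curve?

Bundle B

Evaluate utility at each bundle:
U(A) = 121.000.
U(B) = 1734.000.
U(C) = 196.000.
Highest utility is B, so B ≻ C ≻ A.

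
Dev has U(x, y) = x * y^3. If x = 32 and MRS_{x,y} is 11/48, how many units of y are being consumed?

MU_x = y^3 and MU_y = 3·x·y^2.
MRS = MU_x/MU_y = (1/3)·y/x.
Substitute x = 32: MRS = y/96. Setting y/96 = 11/48 gives y = (11/48)·96 = 22.

y = 22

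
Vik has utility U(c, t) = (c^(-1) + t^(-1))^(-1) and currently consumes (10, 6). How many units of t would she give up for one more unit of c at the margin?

MRS = 9/25

For CES with ρ = -1, MRS = (t/c)^2.
At (10, 6): MRS = 9/25.
The indifference curve has slope −9/25 at this bundle.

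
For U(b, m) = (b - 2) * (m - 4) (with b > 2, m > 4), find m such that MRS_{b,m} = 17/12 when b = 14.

m = 21

MU_b = (m−4), MU_m = (b−2).
MRS = (m−4)/(b−2).
Substitute b = 14: MRS = (m − 4)/12. Setting this equal to 17/12 gives m − 4 = (17/12)·12 = 17, so m = 21.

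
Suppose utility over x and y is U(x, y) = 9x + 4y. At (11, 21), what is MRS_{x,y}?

MRS = 2.25

MU_x = 9, MU_y = 4, so MRS = 9/4 = 2.25 at every bundle.
At (11, 21): MRS = 2.25.
So at (11, 21) the consumer would give up 2.25 units of y for one more unit of x.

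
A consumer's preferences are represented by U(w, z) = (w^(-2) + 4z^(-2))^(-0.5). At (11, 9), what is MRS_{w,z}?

For CES with ρ = -2, MRS = (1/4)·(z/w)^3.
At (11, 9): MRS = 729/5324.
So at (11, 9) the consumer would give up 729/5324 units of z for one more unit of w.

MRS = 729/5324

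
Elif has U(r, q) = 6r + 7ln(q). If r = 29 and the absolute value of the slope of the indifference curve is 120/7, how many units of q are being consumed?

q = 20

MU_r = 6, MU_q = 7/q.
MRS = 6 ÷ (7/q).
MRS depends only on q: (6/7)·q = 120/7 ⇒ q = (120/7)/(6/7) = 20.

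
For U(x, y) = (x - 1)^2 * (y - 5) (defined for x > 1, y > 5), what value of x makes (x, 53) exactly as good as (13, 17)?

x = 7

U(13, 17) = 1728.
Set U(x, 53) = 1728 and solve.
With y = 53: (53 − 5) = 48, so (x − 1)^2 = 1728/48 = 36.
Taking the square root (with x > 1): x − 1 = 6, so x = 7.
Check: U(7, 53) = 1728.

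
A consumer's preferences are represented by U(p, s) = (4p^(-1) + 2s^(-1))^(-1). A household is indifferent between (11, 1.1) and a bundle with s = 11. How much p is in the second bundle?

p = 2

U depends on (p, s) only through S = 4p^(-1) + 2s^(-1), so equal utility means equal S. At (11, 1.1): S = 24/11.
With s = 11: 2·11^(-1) = 2/11, so 4p^(-1) = 24/11 − 2/11 = 2, i.e. p^(-1) = 0.5.
Hence p = 1/0.5 = 2.
Check: U(2, 11) = 0.4583.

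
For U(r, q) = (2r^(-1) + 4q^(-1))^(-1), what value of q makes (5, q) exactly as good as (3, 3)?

U depends on (r, q) only through S = 2r^(-1) + 4q^(-1), so equal utility means equal S. At (3, 3): S = 2.
With r = 5: 2·5^(-1) = 0.4, so 4q^(-1) = 2 − 0.4 = 1.6, i.e. q^(-1) = 0.4.
Hence q = 1/0.4 = 2.5.
Check: U(5, 2.5) = 0.5.

q = 2.5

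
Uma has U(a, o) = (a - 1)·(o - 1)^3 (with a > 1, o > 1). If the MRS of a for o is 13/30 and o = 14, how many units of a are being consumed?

MU_a = (o−1)^3, MU_o = 3·(a−1)·(o−1)^2.
MRS = (1/3)·(o−1)/(a−1).
Substitute o = 14: MRS = (13/3)/(a − 1). Setting this equal to 13/30 gives a − 1 = (13/3)/(13/30) = 10, so a = 11.

a = 11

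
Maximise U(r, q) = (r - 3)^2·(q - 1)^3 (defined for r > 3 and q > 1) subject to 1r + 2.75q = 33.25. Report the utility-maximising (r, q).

r* = 14, q* = 7

MU_r = 2·(r−3)·(q−1)^3, MU_q = 3·(r−3)^2·(q−1)^2.
MRS = (2/3)·(q−1)/(r−3).
Tangency: set MRS = p_r/p_q = 1/2.75 = 4/11.
So (2/3)·(q − 1)/(r − 3) = 4/11, i.e. (q − 1) = (6/11)·(r − 3).
Rewrite the budget in excess-of-subsistence terms: 1·(r − 3) + 2.75·(q − 1) = 33.25 − 1·3 − 2.75·1 = 27.5.
Substituting, 2.5·(r − 3) = 27.5, so r − 3 = 11 and r* = 14.
Then q − 1 = (6/11)·11 = 6, so q* = 7.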